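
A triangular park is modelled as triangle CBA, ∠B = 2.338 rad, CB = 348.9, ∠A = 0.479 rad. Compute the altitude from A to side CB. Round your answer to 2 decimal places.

h_A ≈ 173.79

The third angle is ∠C = π − ∠B − ∠A = 0.325 rad.
Law of sines: BA = CB·sin C/sin A ≈ 241.43.
Law of sines: AC = CB·sin B/sin A ≈ 544.94.
Area = ½·CB·BA·sin B ≈ 30318.
The altitude from A has length 2·area/CB ≈ 173.79.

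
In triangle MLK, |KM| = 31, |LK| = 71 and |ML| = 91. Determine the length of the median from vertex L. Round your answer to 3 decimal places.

Median from L: ½√(2·|ML|² + 2·|LK|² − |KM|²) ≈ 80.13.

m_L ≈ 80.130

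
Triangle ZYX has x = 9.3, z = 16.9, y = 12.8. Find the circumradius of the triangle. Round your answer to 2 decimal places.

By the law of cosines, cos Z = (y² + x² − z²) / (2·y·x) ≈ -0.14819, so ∠Z ≈ 98.52°.
Circumradius = z/(2 sin Z) ≈ 8.5443.

R ≈ 8.54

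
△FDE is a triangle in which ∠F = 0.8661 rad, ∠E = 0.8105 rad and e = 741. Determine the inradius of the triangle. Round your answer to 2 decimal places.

The third angle is ∠D = π − ∠E − ∠F = 1.4650 rad.
Law of sines: f = e·sin F/sin E ≈ 779.02.
Law of sines: d = e·sin D/sin E ≈ 1016.9.
Area = ½·e·f·sin D ≈ 2.8701e+05.
Semiperimeter s = (779.02+1016.9+741)/2 = 1268.4.
Inradius = area/s = 2.8701e+05/1268.4 ≈ 226.27.

r ≈ 226.27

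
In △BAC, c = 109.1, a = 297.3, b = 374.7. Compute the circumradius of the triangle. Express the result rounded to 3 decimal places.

By the law of cosines, cos B = (a² + c² − b²) / (2·a·c) ≈ -0.61831, so ∠B ≈ 128.19°.
Circumradius = b/(2 sin B) ≈ 238.38.

238.378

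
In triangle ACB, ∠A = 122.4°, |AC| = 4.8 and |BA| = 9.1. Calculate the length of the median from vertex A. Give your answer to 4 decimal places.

By the law of cosines, |CB|² = |BA|² + |AC|² − 2·|BA|·|AC|·cos A = 152.66, so |CB| ≈ 12.356.
Median from A: ½√(2·|BA|² + 2·|AC|² − |CB|²) ≈ 3.8419.

3.8419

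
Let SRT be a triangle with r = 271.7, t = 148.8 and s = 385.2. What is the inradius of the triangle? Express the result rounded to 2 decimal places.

Semiperimeter p = (385.2 + 271.7 + 148.8)/2 = 402.85.
Heron's formula: area = √(402.85·17.65·131.15·254.05) ≈ 15392.
Inradius = area/p = 15392/402.85 ≈ 38.207.

38.21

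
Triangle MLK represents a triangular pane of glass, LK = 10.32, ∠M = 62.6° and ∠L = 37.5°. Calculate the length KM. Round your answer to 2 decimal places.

The third angle is ∠K = 180° − ∠M − ∠L = 79.90°.
Law of sines: KM = LK·sin L/sin M ≈ 7.0763.

7.08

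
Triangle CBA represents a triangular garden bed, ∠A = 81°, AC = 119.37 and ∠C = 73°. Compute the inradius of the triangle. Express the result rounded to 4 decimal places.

r ≈ 47.3264

The third angle is ∠B = 180° − ∠A − ∠C = 26.00°.
Law of sines: BA = AC·sin C/sin B ≈ 260.41.
Law of sines: CB = AC·sin A/sin B ≈ 268.95.
Area = ½·AC·BA·sin A ≈ 15351.
Semiperimeter s = (260.41+119.37+268.95)/2 = 324.36.
Inradius = area/s = 15351/324.36 ≈ 47.326.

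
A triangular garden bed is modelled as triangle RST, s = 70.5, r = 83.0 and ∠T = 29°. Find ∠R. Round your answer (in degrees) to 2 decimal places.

92.98

By the law of cosines, t² = r² + s² − 2·r·s·cos T = 1623.6, so t ≈ 40.294.
Law of cosines again: cos R = (s² + t² − r²)/(2·s·t) ≈ -0.05195, so ∠R ≈ 92.98°.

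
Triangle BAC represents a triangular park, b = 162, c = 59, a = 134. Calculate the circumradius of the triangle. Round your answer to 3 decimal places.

R ≈ 85.024

By the law of cosines, cos B = (a² + c² − b²) / (2·a·c) ≈ -0.30401, so ∠B ≈ 107.70°.
Circumradius = b/(2 sin B) ≈ 85.024.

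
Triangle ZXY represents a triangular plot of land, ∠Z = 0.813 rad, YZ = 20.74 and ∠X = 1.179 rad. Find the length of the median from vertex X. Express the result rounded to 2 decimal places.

The third angle is ∠Y = π − ∠Z − ∠X = 1.150 rad.
Law of sines: XY = YZ·sin Z/sin X ≈ 16.3.
Law of sines: ZX = YZ·sin Y/sin X ≈ 20.479.
Median from X: ½√(2·ZX² + 2·XY² − YZ²) ≈ 15.33.

m_X ≈ 15.33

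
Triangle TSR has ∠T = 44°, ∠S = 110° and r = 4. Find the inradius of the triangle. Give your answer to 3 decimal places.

The third angle is ∠R = 180° − ∠T − ∠S = 26.00°.
Law of sines: t = r·sin T/sin R ≈ 6.3385.
Law of sines: s = r·sin S/sin R ≈ 8.5744.
Area = ½·r·t·sin S ≈ 11.913.
Semiperimeter p = (6.3385+8.5744+4)/2 = 9.4565.
Inradius = area/p = 11.913/9.4565 ≈ 1.2597.

1.260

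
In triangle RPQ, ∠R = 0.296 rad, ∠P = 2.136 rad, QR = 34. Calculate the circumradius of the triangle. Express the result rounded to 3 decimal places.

The third angle is ∠Q = π − ∠R − ∠P = 0.710 rad.
Law of sines: PQ = QR·sin R/sin P ≈ 11.744.
Law of sines: RP = QR·sin Q/sin P ≈ 26.231.
Circumradius = QR/(2 sin P) ≈ 20.131.

20.131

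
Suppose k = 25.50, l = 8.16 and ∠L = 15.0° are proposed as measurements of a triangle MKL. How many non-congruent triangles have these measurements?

2

k·sin L = 25.50·sin(15.0°) ≈ 6.6.
Since k sin L < l < k (6.6 < 8.16 < 25.50), two triangles exist.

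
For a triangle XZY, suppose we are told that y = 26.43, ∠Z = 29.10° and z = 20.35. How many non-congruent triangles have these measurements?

y·sin Z = 26.43·sin(29.10°) ≈ 12.85.
Since y sin Z < z < y (12.85 < 20.35 < 26.43), two triangles exist.

2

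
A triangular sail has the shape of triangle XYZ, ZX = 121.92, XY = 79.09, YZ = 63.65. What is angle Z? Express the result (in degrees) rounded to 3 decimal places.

By the law of cosines, cos Z = (YZ² + ZX² − XY²) / (2·YZ·ZX) ≈ 0.81574, so ∠Z ≈ 35.34°.

∠Z ≈ 35.340°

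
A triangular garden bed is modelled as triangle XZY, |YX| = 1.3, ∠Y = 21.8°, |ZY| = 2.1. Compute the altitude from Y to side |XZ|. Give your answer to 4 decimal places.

h_Y ≈ 0.9987

By the law of cosines, |XZ|² = |ZY|² + |YX|² − 2·|ZY|·|YX|·cos Y = 1.0305, so |XZ| ≈ 1.0151.
Area = ½·|ZY|·|YX|·sin Y ≈ 0.50692.
The altitude from Y has length 2·area/|XZ| ≈ 0.99873.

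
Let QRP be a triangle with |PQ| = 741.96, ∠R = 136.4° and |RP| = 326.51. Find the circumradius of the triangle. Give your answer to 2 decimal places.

Law of sines: sin Q = |RP|·sin R/|PQ| ≈ 0.30348.
Since |PQ| ≥ |RP|, only the acute value applies: ∠Q ≈ 17.67°.
Then ∠P = 180° − ∠R − ∠Q ≈ 25.93°.
Law of sines gives |QR| = |PQ|·sin P/sin R ≈ 470.52.
Circumradius = |PQ|/(2 sin R) ≈ 537.95.

537.95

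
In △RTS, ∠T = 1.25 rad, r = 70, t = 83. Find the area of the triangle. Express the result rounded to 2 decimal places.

2385.93

Law of sines: sin R = r·sin T/t ≈ 0.80035.
Since t ≥ r, only the acute value applies: ∠R ≈ 0.928 rad.
Then ∠S = π − ∠T − ∠R ≈ 0.964 rad.
Law of sines gives s = t·sin S/sin T ≈ 71.834.
Area = ½·t·r·sin S ≈ 2385.9.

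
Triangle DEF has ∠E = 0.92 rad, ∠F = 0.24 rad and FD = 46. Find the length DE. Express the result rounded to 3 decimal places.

The third angle is ∠D = π − ∠E − ∠F = 1.982 rad.
Law of sines: DE = FD·sin F/sin E ≈ 13.743.

13.743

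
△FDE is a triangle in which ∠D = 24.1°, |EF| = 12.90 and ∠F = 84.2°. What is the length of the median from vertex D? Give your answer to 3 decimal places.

The third angle is ∠E = 180° − ∠F − ∠D = 71.70°.
Law of sines: |DE| = |EF|·sin F/sin D ≈ 31.43.
Law of sines: |FD| = |EF|·sin E/sin D ≈ 29.994.
Median from D: ½√(2·|FD|² + 2·|DE|² − |EF|²) ≈ 30.036.

m_D ≈ 30.036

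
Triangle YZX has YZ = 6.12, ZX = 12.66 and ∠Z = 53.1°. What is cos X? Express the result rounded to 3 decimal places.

0.878

By the law of cosines, XY² = YZ² + ZX² − 2·YZ·ZX·cos Z = 104.69, so XY ≈ 10.232.
Law of cosines again: cos X = (ZX² + XY² − YZ²)/(2·ZX·XY) ≈ 0.87819, so ∠X ≈ 28.58°.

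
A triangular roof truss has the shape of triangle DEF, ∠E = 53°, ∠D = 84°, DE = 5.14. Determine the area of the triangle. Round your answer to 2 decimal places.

The third angle is ∠F = 180° − ∠D − ∠E = 43.00°.
Law of sines: EF = DE·sin D/sin F ≈ 7.4954.
Law of sines: FD = DE·sin E/sin F ≈ 6.0191.
Area = ½·DE·EF·sin E ≈ 15.384.

15.38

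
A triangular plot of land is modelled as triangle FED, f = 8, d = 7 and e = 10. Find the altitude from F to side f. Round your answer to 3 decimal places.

h_F ≈ 6.953

Semiperimeter s = (8 + 10 + 7)/2 = 12.5.
Heron's formula: area = √(12.5·4.5·2.5·5.5) ≈ 27.811.
The altitude from F has length 2·area/f ≈ 6.9527.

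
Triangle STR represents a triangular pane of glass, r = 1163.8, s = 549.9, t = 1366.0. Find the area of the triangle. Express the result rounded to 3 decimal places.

area ≈ 315686.480

Semiperimeter p = (549.9 + 1366 + 1163.8)/2 = 1539.8.
Heron's formula: area = √(1539.8·989.95·173.85·376.05) ≈ 3.1569e+05.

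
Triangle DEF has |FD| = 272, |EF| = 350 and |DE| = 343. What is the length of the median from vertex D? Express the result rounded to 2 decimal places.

Median from D: ½√(2·|FD|² + 2·|DE|² − |EF|²) ≈ 255.33.

255.33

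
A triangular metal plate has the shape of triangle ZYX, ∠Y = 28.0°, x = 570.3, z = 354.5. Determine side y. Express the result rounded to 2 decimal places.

By the law of cosines, y² = x² + z² − 2·x·z·cos Y = 93899, so y ≈ 306.43.

306.43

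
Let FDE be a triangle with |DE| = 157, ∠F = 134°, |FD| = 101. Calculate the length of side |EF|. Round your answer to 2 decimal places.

Law of sines: sin E = |FD|·sin F/|DE| ≈ 0.46276.
Since |DE| ≥ |FD|, only the acute value applies: ∠E ≈ 27.57°.
Then ∠D = 180° − ∠F − ∠E ≈ 18.43°.
Law of sines gives |EF| = |DE|·sin D/sin F ≈ 69.017.

69.02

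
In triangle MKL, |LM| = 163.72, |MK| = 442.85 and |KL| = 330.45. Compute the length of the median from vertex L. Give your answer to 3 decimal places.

Median from L: ½√(2·|KL|² + 2·|LM|² − |MK|²) ≈ 137.74.

m_L ≈ 137.738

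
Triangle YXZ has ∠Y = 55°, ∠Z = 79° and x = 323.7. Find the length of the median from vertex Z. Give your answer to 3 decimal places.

m_Z ≈ 267.485

The third angle is ∠X = 180° − ∠Z − ∠Y = 46.00°.
Law of sines: y = x·sin Y/sin X ≈ 368.62.
Law of sines: z = x·sin Z/sin X ≈ 441.73.
Median from Z: ½√(2·y² + 2·x² − z²) ≈ 267.49.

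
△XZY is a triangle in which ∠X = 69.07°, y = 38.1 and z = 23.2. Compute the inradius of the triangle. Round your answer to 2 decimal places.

By the law of cosines, x² = z² + y² − 2·z·y·cos X = 1358.3, so x ≈ 36.856.
Area = ½·z·y·sin X ≈ 412.8.
Semiperimeter s = (36.856+23.2+38.1)/2 = 49.078.
Inradius = area/s = 412.8/49.078 ≈ 8.4111.

r ≈ 8.41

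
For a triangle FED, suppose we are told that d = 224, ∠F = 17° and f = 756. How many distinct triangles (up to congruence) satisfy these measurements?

1

d·sin F = 224·sin(17°) ≈ 65.49.
Since f ≥ d, exactly one triangle exists.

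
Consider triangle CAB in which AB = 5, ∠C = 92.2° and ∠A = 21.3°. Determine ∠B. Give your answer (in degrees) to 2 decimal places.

66.50

The third angle is ∠B = 180° − ∠C − ∠A = 66.50°.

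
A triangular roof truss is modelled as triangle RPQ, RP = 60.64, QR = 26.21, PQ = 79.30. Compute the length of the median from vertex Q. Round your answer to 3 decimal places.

Median from Q: ½√(2·PQ² + 2·QR² − RP²) ≈ 50.68.

50.680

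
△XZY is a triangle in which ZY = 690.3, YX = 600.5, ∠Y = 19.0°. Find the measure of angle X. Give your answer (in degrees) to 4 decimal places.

By the law of cosines, XZ² = ZY² + YX² − 2·ZY·YX·cos Y = 53232, so XZ ≈ 230.72.
Law of cosines again: cos X = (YX² + XZ² − ZY²)/(2·YX·XZ) ≈ -0.22621, so ∠X ≈ 103.07°.

∠X ≈ 103.0741°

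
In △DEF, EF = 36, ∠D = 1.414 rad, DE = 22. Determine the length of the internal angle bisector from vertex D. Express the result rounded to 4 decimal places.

t_D ≈ 19.8591

Law of sines: sin F = DE·sin D/EF ≈ 0.60361.
Since EF ≥ DE, only the acute value applies: ∠F ≈ 0.648 rad.
Then ∠E = π − ∠D − ∠F ≈ 1.080 rad.
Law of sines gives FD = EF·sin E/sin D ≈ 32.137.
The bisector from D has length 2·FD·DE·cos(∠D/2)/(FD+DE) ≈ 19.859.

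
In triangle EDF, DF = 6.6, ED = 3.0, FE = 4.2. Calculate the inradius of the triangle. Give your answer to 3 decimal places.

r ≈ 0.677

Semiperimeter s = (6.6 + 4.2 + 3)/2 = 6.9.
Heron's formula: area = √(6.9·0.3·2.7·3.9) ≈ 4.6687.
Inradius = area/s = 4.6687/6.9 ≈ 0.67663.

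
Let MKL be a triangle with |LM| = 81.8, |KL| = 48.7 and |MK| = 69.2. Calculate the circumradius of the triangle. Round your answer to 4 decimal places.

40.9994

By the law of cosines, cos M = (|LM|² + |MK|² − |KL|²) / (2·|LM|·|MK|) ≈ 0.80453, so ∠M ≈ 36.44°.
Circumradius = |KL|/(2 sin M) ≈ 40.999.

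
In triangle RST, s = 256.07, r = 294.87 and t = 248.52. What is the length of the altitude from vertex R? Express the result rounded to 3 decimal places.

Semiperimeter p = (294.87 + 256.07 + 248.52)/2 = 399.73.
Heron's formula: area = √(399.73·104.86·143.66·151.21) ≈ 30175.
The altitude from R has length 2·area/r ≈ 204.67.

h_R ≈ 204.666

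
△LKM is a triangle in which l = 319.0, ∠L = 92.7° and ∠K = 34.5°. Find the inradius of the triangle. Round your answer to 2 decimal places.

The third angle is ∠M = 180° − ∠L − ∠K = 52.80°.
Law of sines: k = l·sin K/sin L ≈ 180.88.
Law of sines: m = l·sin M/sin L ≈ 254.38.
Area = ½·l·k·sin M ≈ 22981.
Semiperimeter s = (319+180.88+254.38)/2 = 377.13.
Inradius = area/s = 22981/377.13 ≈ 60.936.

r ≈ 60.94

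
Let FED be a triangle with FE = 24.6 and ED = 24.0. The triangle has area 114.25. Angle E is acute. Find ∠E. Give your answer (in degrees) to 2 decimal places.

From area = ½·FE·ED·sin E, we get sin E = 2·area/(FE·ED) ≈ 0.38703.
Taking the acute solution, ∠E ≈ 22.77°.

∠E ≈ 22.77°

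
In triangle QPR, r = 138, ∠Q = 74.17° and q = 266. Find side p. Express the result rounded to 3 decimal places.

268.142

Law of sines: sin R = r·sin Q/q ≈ 0.49912.
Since q ≥ r, only the acute value applies: ∠R ≈ 29.94°.
Then ∠P = 180° − ∠Q − ∠R ≈ 75.89°.
Law of sines gives p = q·sin P/sin Q ≈ 268.14.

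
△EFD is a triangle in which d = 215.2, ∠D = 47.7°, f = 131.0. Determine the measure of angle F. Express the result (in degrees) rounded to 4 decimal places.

Law of sines: sin F = f·sin D/d ≈ 0.45024.
Since d ≥ f, only the acute value applies: ∠F ≈ 26.76°.
Then ∠E = 180° − ∠D − ∠F ≈ 105.54°.

26.7591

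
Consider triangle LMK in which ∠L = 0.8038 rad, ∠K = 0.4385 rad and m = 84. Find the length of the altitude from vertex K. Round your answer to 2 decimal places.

The third angle is ∠M = π − ∠K − ∠L = 1.8993 rad.
Law of sines: l = m·sin L/sin M ≈ 63.897.
Law of sines: k = m·sin K/sin M ≈ 37.68.
Area = ½·m·l·sin K ≈ 1139.4.
The altitude from K has length 2·area/k ≈ 60.48.

h_K ≈ 60.48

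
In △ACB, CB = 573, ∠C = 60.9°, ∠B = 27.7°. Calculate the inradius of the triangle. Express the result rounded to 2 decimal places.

r ≈ 99.53

The third angle is ∠A = 180° − ∠C − ∠B = 91.40°.
Law of sines: BA = CB·sin C/sin A ≈ 500.82.
Law of sines: AC = CB·sin B/sin A ≈ 266.43.
Area = ½·CB·BA·sin B ≈ 66698.
Semiperimeter s = (573+500.82+266.43)/2 = 670.13.
Inradius = area/s = 66698/670.13 ≈ 99.53.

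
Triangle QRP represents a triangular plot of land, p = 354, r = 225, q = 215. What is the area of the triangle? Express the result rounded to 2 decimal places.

Semiperimeter s = (215 + 225 + 354)/2 = 397.
Heron's formula: area = √(397·182·172·43) ≈ 23117.

23116.89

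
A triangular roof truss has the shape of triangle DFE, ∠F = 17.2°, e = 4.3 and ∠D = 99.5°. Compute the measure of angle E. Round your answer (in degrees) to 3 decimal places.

∠E ≈ 63.300°

The third angle is ∠E = 180° − ∠D − ∠F = 63.30°.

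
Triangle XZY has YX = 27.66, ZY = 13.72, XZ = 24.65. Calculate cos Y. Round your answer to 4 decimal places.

By the law of cosines, cos Y = (ZY² + YX² − XZ²) / (2·ZY·YX) ≈ 0.45546, so ∠Y ≈ 62.91°.

0.4555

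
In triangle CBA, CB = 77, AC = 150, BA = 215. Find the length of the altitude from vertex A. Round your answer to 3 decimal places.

h_A ≈ 95.636

Semiperimeter s = (215 + 150 + 77)/2 = 221.
Heron's formula: area = √(221·6·71·144) ≈ 3682.
The altitude from A has length 2·area/CB ≈ 95.636.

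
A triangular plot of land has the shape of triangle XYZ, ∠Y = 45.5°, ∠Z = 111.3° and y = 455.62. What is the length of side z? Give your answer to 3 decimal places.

595.159

The third angle is ∠X = 180° − ∠Y − ∠Z = 23.20°.
Law of sines: z = y·sin Z/sin Y ≈ 595.16.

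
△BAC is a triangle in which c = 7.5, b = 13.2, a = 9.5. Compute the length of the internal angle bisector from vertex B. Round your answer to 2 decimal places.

By the law of cosines, cos B = (a² + c² − b²) / (2·a·c) ≈ -0.19467, so ∠B ≈ 101.23°.
The bisector from B has length 2·a·c·cos(∠B/2)/(a+c) ≈ 5.3191.

5.32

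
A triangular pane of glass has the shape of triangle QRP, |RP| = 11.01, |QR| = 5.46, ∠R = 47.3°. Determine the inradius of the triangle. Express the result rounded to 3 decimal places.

r ≈ 1.781

By the law of cosines, |PQ|² = |QR|² + |RP|² − 2·|QR|·|RP|·cos R = 69.497, so |PQ| ≈ 8.3365.
Area = ½·|QR|·|RP|·sin R ≈ 22.09.
Semiperimeter s = (11.01+8.3365+5.46)/2 = 12.403.
Inradius = area/s = 22.09/12.403 ≈ 1.7809.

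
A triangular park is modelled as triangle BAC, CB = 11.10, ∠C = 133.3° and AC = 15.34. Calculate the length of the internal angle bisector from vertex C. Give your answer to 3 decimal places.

5.105

By the law of cosines, BA² = AC² + CB² − 2·AC·CB·cos C = 592.08, so BA ≈ 24.333.
The bisector from C has length 2·AC·CB·cos(∠C/2)/(AC+CB) ≈ 5.105.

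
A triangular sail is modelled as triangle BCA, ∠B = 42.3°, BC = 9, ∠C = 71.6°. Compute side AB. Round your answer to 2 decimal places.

The third angle is ∠A = 180° − ∠B − ∠C = 66.10°.
Law of sines: AB = BC·sin C/sin A ≈ 9.3408.

9.34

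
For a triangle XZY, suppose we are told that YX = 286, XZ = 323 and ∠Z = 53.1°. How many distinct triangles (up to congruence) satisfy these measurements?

XZ·sin Z = 323·sin(53.1°) ≈ 258.3.
Since XZ sin Z < YX < XZ (258.3 < 286 < 323), two triangles exist.

2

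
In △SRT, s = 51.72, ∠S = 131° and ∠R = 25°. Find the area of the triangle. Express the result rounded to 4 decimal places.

The third angle is ∠T = 180° − ∠S − ∠R = 24.00°.
Law of sines: r = s·sin R/sin S ≈ 28.962.
Law of sines: t = s·sin T/sin S ≈ 27.874.
Area = ½·s·r·sin T ≈ 304.63.

304.6272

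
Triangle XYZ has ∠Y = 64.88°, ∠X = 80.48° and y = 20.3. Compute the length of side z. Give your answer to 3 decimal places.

The third angle is ∠Z = 180° − ∠X − ∠Y = 34.64°.
Law of sines: z = y·sin Z/sin Y ≈ 12.744.

12.744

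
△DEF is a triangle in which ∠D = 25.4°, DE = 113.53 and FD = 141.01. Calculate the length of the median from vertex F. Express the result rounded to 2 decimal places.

By the law of cosines, EF² = FD² + DE² − 2·FD·DE·cos D = 3850.1, so EF ≈ 62.049.
Median from F: ½√(2·EF² + 2·FD² − DE²) ≈ 92.977.

m_F ≈ 92.98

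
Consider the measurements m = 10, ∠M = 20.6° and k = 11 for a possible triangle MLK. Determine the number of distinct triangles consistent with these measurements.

2

k·sin M = 11·sin(20.6°) ≈ 3.87.
Since k sin M < m < k (3.87 < 10 < 11), two triangles exist.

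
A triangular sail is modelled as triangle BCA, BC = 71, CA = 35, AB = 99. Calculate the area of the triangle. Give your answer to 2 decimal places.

873.38

Semiperimeter s = (35 + 99 + 71)/2 = 102.5.
Heron's formula: area = √(102.5·67.5·3.5·31.5) ≈ 873.38.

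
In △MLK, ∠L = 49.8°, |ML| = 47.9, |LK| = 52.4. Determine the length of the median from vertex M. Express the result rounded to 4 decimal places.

By the law of cosines, |KM|² = |ML|² + |LK|² − 2·|ML|·|LK|·cos L = 1800, so |KM| ≈ 42.427.
Median from M: ½√(2·|KM|² + 2·|ML|² − |LK|²) ≈ 36.889.

m_M ≈ 36.8887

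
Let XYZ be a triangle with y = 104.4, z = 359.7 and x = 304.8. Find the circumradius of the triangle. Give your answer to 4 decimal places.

By the law of cosines, cos X = (y² + z² − x²) / (2·y·z) ≈ 0.63085, so ∠X ≈ 50.89°.
Circumradius = x/(2 sin X) ≈ 196.42.

196.4164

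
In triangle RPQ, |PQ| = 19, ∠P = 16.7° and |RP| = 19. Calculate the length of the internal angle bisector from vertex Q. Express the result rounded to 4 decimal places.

t_Q ≈ 6.4719

By the law of cosines, |QR|² = |RP|² + |PQ|² − 2·|RP|·|PQ|·cos P = 30.452, so |QR| ≈ 5.5183.
Law of cosines again: cos Q = (|PQ|² + |QR|² − |RP|²)/(2·|PQ|·|QR|) ≈ 0.14522, so ∠Q ≈ 81.65°.
The bisector from Q has length 2·|PQ|·|QR|·cos(∠Q/2)/(|PQ|+|QR|) ≈ 6.4719.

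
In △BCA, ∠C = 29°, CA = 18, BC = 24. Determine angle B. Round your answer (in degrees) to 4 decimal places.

46.5843

By the law of cosines, AB² = BC² + CA² − 2·BC·CA·cos C = 144.33, so AB ≈ 12.014.
Law of cosines again: cos B = (AB² + BC² − CA²)/(2·AB·BC) ≈ 0.68729, so ∠B ≈ 46.58°.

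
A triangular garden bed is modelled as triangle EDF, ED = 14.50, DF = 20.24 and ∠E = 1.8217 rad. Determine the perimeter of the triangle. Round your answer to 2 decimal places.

45.71

Law of sines: sin F = ED·sin E/DF ≈ 0.69397.
Since DF ≥ ED, only the acute value applies: ∠F ≈ 0.7670 rad.
Then ∠D = π − ∠E − ∠F ≈ 0.5529 rad.
Law of sines gives FE = DF·sin D/sin E ≈ 10.973.
Semiperimeter s = (20.24+10.973+14.5)/2 = 22.856.
Perimeter = 20.24 + 10.973 + 14.5 = 45.713.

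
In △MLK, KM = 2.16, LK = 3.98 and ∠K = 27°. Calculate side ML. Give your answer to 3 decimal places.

2.277

By the law of cosines, ML² = LK² + KM² − 2·LK·KM·cos K = 5.1864, so ML ≈ 2.2774.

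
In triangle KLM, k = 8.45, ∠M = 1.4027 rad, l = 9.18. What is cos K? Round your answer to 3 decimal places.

By the law of cosines, m² = k² + l² − 2·k·l·cos M = 129.72, so m ≈ 11.389.
Law of cosines again: cos K = (l² + m² − k²)/(2·l·m) ≈ 0.68188, so ∠K ≈ 0.8205 rad.

cos K ≈ 0.682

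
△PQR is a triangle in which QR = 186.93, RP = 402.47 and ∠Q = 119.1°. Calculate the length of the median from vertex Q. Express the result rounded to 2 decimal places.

Law of sines: sin P = QR·sin Q/RP ≈ 0.40583.
Since RP ≥ QR, only the acute value applies: ∠P ≈ 23.94°.
Then ∠R = 180° − ∠Q − ∠P ≈ 36.96°.
Law of sines gives PQ = RP·sin R/sin Q ≈ 276.93.
Median from Q: ½√(2·PQ² + 2·QR² − RP²) ≈ 123.77.

123.77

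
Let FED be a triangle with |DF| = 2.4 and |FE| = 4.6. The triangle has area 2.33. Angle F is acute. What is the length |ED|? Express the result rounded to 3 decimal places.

2.627

From area = ½·|DF|·|FE|·sin F, we get sin F = 2·area/(|DF|·|FE|) ≈ 0.42210.
Taking the acute solution, ∠F ≈ 24.97°.
Law of cosines then gives |ED| ≈ 2.6274.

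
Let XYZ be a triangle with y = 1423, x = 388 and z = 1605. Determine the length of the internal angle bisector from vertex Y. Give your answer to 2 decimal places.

By the law of cosines, cos Y = (z² + x² − y²) / (2·z·x) ≈ 0.56335, so ∠Y ≈ 55.71°.
The bisector from Y has length 2·z·x·cos(∠Y/2)/(z+x) ≈ 552.51.

552.51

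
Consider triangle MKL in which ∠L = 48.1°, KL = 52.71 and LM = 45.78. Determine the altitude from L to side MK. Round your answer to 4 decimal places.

44.2014

By the law of cosines, MK² = KL² + LM² − 2·KL·LM·cos L = 1651.1, so MK ≈ 40.634.
Area = ½·KL·LM·sin L ≈ 898.04.
The altitude from L has length 2·area/MK ≈ 44.201.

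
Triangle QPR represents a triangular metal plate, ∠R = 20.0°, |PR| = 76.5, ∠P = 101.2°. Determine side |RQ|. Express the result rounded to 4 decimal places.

The third angle is ∠Q = 180° − ∠P − ∠R = 58.80°.
Law of sines: |RQ| = |PR|·sin P/sin Q ≈ 87.732.

87.7323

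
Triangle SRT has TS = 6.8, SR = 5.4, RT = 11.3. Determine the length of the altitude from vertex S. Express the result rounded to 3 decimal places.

2.282

Semiperimeter s = (11.3 + 6.8 + 5.4)/2 = 11.75.
Heron's formula: area = √(11.75·0.45·4.95·6.35) ≈ 12.892.
The altitude from S has length 2·area/RT ≈ 2.2817.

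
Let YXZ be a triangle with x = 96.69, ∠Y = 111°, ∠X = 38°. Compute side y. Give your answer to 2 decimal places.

The third angle is ∠Z = 180° − ∠Y − ∠X = 31.00°.
Law of sines: y = x·sin Y/sin X ≈ 146.62.

146.62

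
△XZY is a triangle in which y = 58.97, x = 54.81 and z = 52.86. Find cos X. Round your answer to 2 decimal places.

cos X ≈ 0.52

By the law of cosines, cos X = (z² + y² − x²) / (2·z·y) ≈ 0.52412, so ∠X ≈ 58.39°.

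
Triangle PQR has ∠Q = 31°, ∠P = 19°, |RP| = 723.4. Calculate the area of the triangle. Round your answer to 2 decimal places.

The third angle is ∠R = 180° − ∠P − ∠Q = 130.00°.
Law of sines: |QR| = |RP|·sin P/sin Q ≈ 457.28.
Law of sines: |PQ| = |RP|·sin R/sin Q ≈ 1076.
Area = ½·|RP|·|QR|·sin R ≈ 1.267e+05.

area ≈ 126702.03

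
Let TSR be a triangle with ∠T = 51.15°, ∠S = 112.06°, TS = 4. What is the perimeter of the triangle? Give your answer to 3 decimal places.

The third angle is ∠R = 180° − ∠T − ∠S = 16.79°.
Law of sines: SR = TS·sin T/sin R ≈ 10.784.
Law of sines: RT = TS·sin S/sin R ≈ 12.834.
Semiperimeter s = (10.784+12.834+4)/2 = 13.809.
Perimeter = 10.784 + 12.834 + 4 = 27.618.

27.618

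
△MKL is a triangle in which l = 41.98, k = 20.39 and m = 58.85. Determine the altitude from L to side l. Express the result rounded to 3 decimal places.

h_L ≈ 13.469

Semiperimeter s = (58.85 + 20.39 + 41.98)/2 = 60.61.
Heron's formula: area = √(60.61·1.76·40.22·18.63) ≈ 282.72.
The altitude from L has length 2·area/l ≈ 13.469.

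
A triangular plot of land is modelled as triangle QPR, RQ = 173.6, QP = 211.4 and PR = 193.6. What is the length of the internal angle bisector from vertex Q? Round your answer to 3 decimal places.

165.587

By the law of cosines, cos Q = (RQ² + QP² − PR²) / (2·RQ·QP) ≈ 0.50881, so ∠Q ≈ 59.42°.
The bisector from Q has length 2·RQ·QP·cos(∠Q/2)/(RQ+QP) ≈ 165.59.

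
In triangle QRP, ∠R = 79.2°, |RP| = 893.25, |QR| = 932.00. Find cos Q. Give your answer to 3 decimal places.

By the law of cosines, |PQ|² = |QR|² + |RP|² − 2·|QR|·|RP|·cos R = 1.3545e+06, so |PQ| ≈ 1163.8.
Law of cosines again: cos Q = (|PQ|² + |QR|² − |RP|²)/(2·|PQ|·|QR|) ≈ 0.65698, so ∠Q ≈ 48.93°.

0.657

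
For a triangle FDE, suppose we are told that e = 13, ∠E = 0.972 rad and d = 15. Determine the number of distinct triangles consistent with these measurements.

d·sin E = 15·sin(0.972 rad) ≈ 12.39.
Since d sin E < e < d (12.39 < 13 < 15), two triangles exist.

2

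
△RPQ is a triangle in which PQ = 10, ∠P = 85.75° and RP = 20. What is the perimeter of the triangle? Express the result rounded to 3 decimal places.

perimeter ≈ 51.688

By the law of cosines, QR² = RP² + PQ² − 2·RP·PQ·cos P = 470.36, so QR ≈ 21.688.
Semiperimeter s = (10+21.688+20)/2 = 25.844.
Perimeter = 10 + 21.688 + 20 = 51.688.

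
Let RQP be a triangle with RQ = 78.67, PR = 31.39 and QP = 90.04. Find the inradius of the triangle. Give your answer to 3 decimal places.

Semiperimeter s = (90.04 + 31.39 + 78.67)/2 = 100.05.
Heron's formula: area = √(100.05·10.01·68.66·21.38) ≈ 1212.5.
Inradius = area/s = 1212.5/100.05 ≈ 12.119.

12.119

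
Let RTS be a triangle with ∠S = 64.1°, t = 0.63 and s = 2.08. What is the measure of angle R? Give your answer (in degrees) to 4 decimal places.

∠R ≈ 100.0892°

Law of sines: sin T = t·sin S/s ≈ 0.27246.
Since s ≥ t, only the acute value applies: ∠T ≈ 15.81°.
Then ∠R = 180° − ∠S − ∠T ≈ 100.09°.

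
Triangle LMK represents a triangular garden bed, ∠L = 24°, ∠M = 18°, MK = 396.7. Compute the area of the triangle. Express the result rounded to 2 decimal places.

area ≈ 40001.32

The third angle is ∠K = 180° − ∠L − ∠M = 138.00°.
Law of sines: KL = MK·sin M/sin L ≈ 301.39.
Law of sines: LM = MK·sin K/sin L ≈ 652.62.
Area = ½·MK·KL·sin K ≈ 40001.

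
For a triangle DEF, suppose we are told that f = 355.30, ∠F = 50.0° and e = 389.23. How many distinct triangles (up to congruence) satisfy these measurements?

2

e·sin F = 389.23·sin(50.0°) ≈ 298.2.
Since e sin F < f < e (298.2 < 355.30 < 389.23), two triangles exist.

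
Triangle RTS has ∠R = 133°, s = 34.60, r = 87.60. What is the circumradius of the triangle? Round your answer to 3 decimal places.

59.889

Law of sines: sin S = s·sin R/r ≈ 0.28887.
Since r ≥ s, only the acute value applies: ∠S ≈ 16.79°.
Then ∠T = 180° − ∠R − ∠S ≈ 30.21°.
Law of sines gives t = r·sin T/sin R ≈ 60.268.
Circumradius = r/(2 sin R) ≈ 59.889.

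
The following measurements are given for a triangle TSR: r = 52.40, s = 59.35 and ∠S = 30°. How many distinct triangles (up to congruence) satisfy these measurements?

r·sin S = 52.40·sin(30°) ≈ 26.2.
Since s ≥ r, exactly one triangle exists.

1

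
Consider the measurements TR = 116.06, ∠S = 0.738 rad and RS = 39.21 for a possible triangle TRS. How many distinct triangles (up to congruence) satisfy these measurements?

1

RS·sin S = 39.21·sin(0.738 rad) ≈ 26.38.
Since TR ≥ RS, exactly one triangle exists.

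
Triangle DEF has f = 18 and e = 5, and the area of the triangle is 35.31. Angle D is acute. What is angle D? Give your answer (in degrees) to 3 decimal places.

From area = ½·e·f·sin D, we get sin D = 2·area/(e·f) ≈ 0.78467.
Taking the acute solution, ∠D ≈ 51.69°.

51.690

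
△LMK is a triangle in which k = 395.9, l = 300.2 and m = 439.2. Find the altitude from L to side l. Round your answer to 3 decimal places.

Semiperimeter s = (300.2 + 439.2 + 395.9)/2 = 567.65.
Heron's formula: area = √(567.65·267.45·128.45·171.75) ≈ 57873.
The altitude from L has length 2·area/l ≈ 385.56.

h_L ≈ 385.564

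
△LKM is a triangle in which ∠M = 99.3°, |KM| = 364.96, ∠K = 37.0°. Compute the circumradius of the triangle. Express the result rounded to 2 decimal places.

264.13

The third angle is ∠L = 180° − ∠K − ∠M = 43.70°.
Law of sines: |ML| = |KM|·sin K/sin L ≈ 317.91.
Law of sines: |LK| = |KM|·sin M/sin L ≈ 521.31.
Circumradius = |KM|/(2 sin L) ≈ 264.13.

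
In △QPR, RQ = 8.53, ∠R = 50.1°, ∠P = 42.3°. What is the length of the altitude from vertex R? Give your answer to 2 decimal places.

The third angle is ∠Q = 180° − ∠P − ∠R = 87.60°.
Law of sines: PR = RQ·sin Q/sin P ≈ 12.663.
Law of sines: QP = RQ·sin R/sin P ≈ 9.7233.
Area = ½·RQ·PR·sin R ≈ 41.434.
The altitude from R has length 2·area/QP ≈ 8.5225.

8.52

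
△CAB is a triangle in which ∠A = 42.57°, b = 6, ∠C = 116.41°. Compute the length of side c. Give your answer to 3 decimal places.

14.982

The third angle is ∠B = 180° − ∠C − ∠A = 21.02°.
Law of sines: c = b·sin C/sin B ≈ 14.982.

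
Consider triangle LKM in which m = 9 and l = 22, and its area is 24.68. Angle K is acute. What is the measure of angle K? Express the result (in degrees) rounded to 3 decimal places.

From area = ½·m·l·sin K, we get sin K = 2·area/(m·l) ≈ 0.24929.
Taking the acute solution, ∠K ≈ 14.44°.

∠K ≈ 14.436°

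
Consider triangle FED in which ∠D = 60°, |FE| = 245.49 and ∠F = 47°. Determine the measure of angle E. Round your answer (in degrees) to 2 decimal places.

The third angle is ∠E = 180° − ∠D − ∠F = 73.00°.

∠E ≈ 73.00°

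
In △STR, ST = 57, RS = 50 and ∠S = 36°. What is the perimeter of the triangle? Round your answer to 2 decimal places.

By the law of cosines, TR² = RS² + ST² − 2·RS·ST·cos S = 1137.6, so TR ≈ 33.728.
Semiperimeter s = (33.728+50+57)/2 = 70.364.
Perimeter = 33.728 + 50 + 57 = 140.73.

140.73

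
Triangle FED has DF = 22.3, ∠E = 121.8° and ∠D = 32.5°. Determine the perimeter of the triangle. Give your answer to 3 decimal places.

perimeter ≈ 47.777

The third angle is ∠F = 180° − ∠E − ∠D = 25.70°.
Law of sines: ED = DF·sin F/sin E ≈ 11.379.
Law of sines: FE = DF·sin D/sin E ≈ 14.098.
Semiperimeter s = (11.379+22.3+14.098)/2 = 23.888.
Perimeter = 11.379 + 22.3 + 14.098 = 47.777.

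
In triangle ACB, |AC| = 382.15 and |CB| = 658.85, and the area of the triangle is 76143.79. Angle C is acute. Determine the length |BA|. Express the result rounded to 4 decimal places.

From area = ½·|AC|·|CB|·sin C, we get sin C = 2·area/(|AC|·|CB|) ≈ 0.60484.
Taking the acute solution, ∠C ≈ 37.22°.
Law of cosines then gives |BA| ≈ 423.22.

423.2211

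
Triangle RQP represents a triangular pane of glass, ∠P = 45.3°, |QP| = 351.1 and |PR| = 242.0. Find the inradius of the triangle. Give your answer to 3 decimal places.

71.666

By the law of cosines, |RQ|² = |QP|² + |PR|² − 2·|QP|·|PR|·cos P = 62306, so |RQ| ≈ 249.61.
Area = ½·|QP|·|PR|·sin P ≈ 30197.
Semiperimeter s = (351.1+242+249.61)/2 = 421.36.
Inradius = area/s = 30197/421.36 ≈ 71.666.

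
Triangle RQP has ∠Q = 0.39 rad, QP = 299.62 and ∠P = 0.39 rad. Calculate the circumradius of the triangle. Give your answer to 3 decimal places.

The third angle is ∠R = π − ∠Q − ∠P = 2.362 rad.
Law of sines: PR = QP·sin Q/sin R ≈ 161.97.
Law of sines: RQ = QP·sin P/sin R ≈ 161.97.
Circumradius = QP/(2 sin R) ≈ 213.02.

213.016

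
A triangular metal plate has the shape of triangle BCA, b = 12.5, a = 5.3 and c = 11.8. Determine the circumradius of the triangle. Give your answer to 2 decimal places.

By the law of cosines, cos B = (c² + a² − b²) / (2·c·a) ≈ 0.08858, so ∠B ≈ 84.92°.
Circumradius = b/(2 sin B) ≈ 6.2747.

6.27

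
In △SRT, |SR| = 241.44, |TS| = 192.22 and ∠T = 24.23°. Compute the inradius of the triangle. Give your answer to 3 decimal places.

r ≈ 38.021

Law of sines: sin R = |TS|·sin T/|SR| ≈ 0.32674.
Since |SR| ≥ |TS|, only the acute value applies: ∠R ≈ 19.07°.
Then ∠S = 180° − ∠T − ∠R ≈ 136.70°.
Law of sines gives |RT| = |SR|·sin S/sin T ≈ 403.48.
Area = ½·|SR|·|TS|·sin S ≈ 15915.
Semiperimeter s = (403.48+192.22+241.44)/2 = 418.57.
Inradius = area/s = 15915/418.57 ≈ 38.021.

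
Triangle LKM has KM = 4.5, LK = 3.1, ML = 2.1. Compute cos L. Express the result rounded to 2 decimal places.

cos L ≈ -0.48

By the law of cosines, cos L = (ML² + LK² − KM²) / (2·ML·LK) ≈ -0.47849, so ∠L ≈ 118.59°.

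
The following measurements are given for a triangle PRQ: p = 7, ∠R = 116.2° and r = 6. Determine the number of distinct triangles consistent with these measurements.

0

p·sin R = 7·sin(116.2°) ≈ 6.281.
Since ∠R is not acute, a triangle exists only if r > p; here r ≤ p, so there is no triangle.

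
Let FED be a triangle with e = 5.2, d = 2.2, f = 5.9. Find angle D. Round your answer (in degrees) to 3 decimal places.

By the law of cosines, cos D = (f² + e² − d²) / (2·f·e) ≈ 0.92911, so ∠D ≈ 21.70°.

∠D ≈ 21.704°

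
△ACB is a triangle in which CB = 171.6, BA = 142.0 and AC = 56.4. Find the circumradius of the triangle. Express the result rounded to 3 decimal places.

R ≈ 92.797

By the law of cosines, cos A = (BA² + AC² − CB²) / (2·BA·AC) ≈ -0.38093, so ∠A ≈ 1.962 rad.
Circumradius = CB/(2 sin A) ≈ 92.797.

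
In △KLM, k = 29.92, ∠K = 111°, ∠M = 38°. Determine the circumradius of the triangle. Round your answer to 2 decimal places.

16.02

The third angle is ∠L = 180° − ∠M − ∠K = 31.00°.
Law of sines: l = k·sin L/sin K ≈ 16.506.
Law of sines: m = k·sin M/sin K ≈ 19.731.
Circumradius = k/(2 sin K) ≈ 16.024.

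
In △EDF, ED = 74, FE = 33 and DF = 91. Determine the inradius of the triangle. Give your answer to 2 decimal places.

Semiperimeter s = (91 + 33 + 74)/2 = 99.
Heron's formula: area = √(99·8·66·25) ≈ 1143.2.
Inradius = area/s = 1143.2/99 ≈ 11.547.

11.55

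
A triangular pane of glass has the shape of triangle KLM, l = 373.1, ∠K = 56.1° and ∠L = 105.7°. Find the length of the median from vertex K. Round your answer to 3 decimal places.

m_K ≈ 225.962

The third angle is ∠M = 180° − ∠K − ∠L = 18.20°.
Law of sines: k = l·sin K/sin L ≈ 321.68.
Law of sines: m = l·sin M/sin L ≈ 121.05.
Median from K: ½√(2·l² + 2·m² − k²) ≈ 225.96.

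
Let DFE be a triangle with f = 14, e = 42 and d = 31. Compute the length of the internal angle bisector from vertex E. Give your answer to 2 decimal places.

By the law of cosines, cos E = (d² + f² − e²) / (2·d·f) ≈ -0.69931, so ∠E ≈ 134.37°.
The bisector from E has length 2·d·f·cos(∠E/2)/(d+f) ≈ 7.4792.

t_E ≈ 7.48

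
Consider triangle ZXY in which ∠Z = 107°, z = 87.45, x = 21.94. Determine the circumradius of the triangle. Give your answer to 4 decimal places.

R ≈ 45.7229

Law of sines: sin X = x·sin Z/z ≈ 0.23992.
Since z ≥ x, only the acute value applies: ∠X ≈ 13.88°.
Then ∠Y = 180° − ∠Z − ∠X ≈ 59.12°.
Law of sines gives y = z·sin Y/sin Z ≈ 78.481.
Circumradius = z/(2 sin Z) ≈ 45.723.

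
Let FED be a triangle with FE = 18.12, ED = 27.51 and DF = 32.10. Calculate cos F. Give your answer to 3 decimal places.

0.517

By the law of cosines, cos F = (DF² + FE² − ED²) / (2·DF·FE) ≈ 0.51744, so ∠F ≈ 58.84°.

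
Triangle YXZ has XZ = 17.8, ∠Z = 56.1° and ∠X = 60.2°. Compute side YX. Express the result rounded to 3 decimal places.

The third angle is ∠Y = 180° − ∠X − ∠Z = 63.70°.
Law of sines: YX = XZ·sin Z/sin Y ≈ 16.48.

16.480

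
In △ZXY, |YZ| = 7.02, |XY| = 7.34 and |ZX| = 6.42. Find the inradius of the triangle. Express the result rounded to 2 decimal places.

1.98

Semiperimeter s = (7.34 + 7.02 + 6.42)/2 = 10.39.
Heron's formula: area = √(10.39·3.05·3.37·3.97) ≈ 20.591.
Inradius = area/s = 20.591/10.39 ≈ 1.9818.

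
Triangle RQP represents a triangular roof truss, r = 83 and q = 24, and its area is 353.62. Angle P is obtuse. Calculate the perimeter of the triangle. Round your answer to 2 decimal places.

From area = ½·r·q·sin P, we get sin P = 2·area/(r·q) ≈ 0.35504.
Taking the obtuse solution, ∠P ≈ 159.20°.
Law of cosines then gives p ≈ 105.78.
Perimeter = 83 + 24 + 105.78 = 212.78.

perimeter ≈ 212.78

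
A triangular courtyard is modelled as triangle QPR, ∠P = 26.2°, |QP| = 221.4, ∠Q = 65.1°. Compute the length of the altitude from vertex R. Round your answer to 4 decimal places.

The third angle is ∠R = 180° − ∠Q − ∠P = 88.70°.
Law of sines: |PR| = |QP|·sin Q/sin R ≈ 200.87.
Law of sines: |RQ| = |QP|·sin P/sin R ≈ 97.775.
Area = ½·|QP|·|PR|·sin P ≈ 9817.5.
The altitude from R has length 2·area/|QP| ≈ 88.686.

88.6858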